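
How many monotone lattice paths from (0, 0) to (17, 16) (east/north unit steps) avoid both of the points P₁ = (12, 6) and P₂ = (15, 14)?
Number of paths = 664081218

Inclusion–exclusion. Total paths: C(33, 17) = 1166803110. Through P₁: C(18, 12)·C(15, 5) = 55747692. Through P₂: C(29, 15)·C(4, 2) = 465352560. Since P₁ is strictly southwest of P₂, a monotone path through both must visit P₁ then P₂; paths through both = C(18, 12)·C(11, 3)·C(4, 2) = 18378360. Avoid both = 1166803110 − 55747692 − 465352560 + 18378360 = 664081218.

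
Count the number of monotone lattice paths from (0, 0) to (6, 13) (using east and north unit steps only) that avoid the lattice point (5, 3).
Number of paths = 26516

Total paths from (0, 0) to (6, 13): C(19, 6) = 27132. Paths through (5, 3): (paths (0, 0) → (5, 3)) × (paths (5, 3) → (6, 13)) = C(8, 5) · C(11, 1) = 56 · 11 = 616. Avoidance count = 27132 − 616 = 26516.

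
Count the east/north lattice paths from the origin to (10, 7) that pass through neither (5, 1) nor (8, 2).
Number of paths = 16235

Inclusion–exclusion. Total paths: C(17, 10) = 19448. Through P₁: C(6, 5)·C(11, 5) = 2772. Through P₂: C(10, 8)·C(7, 2) = 945. Since P₁ is strictly southwest of P₂, a monotone path through both must visit P₁ then P₂; paths through both = C(6, 5)·C(4, 3)·C(7, 2) = 504. Avoid both = 19448 − 2772 − 945 + 504 = 16235.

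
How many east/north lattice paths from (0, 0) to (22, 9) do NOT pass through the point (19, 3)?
Number of paths = 20030715

Total paths from (0, 0) to (22, 9): C(31, 22) = 20160075. Paths through (19, 3): (paths (0, 0) → (19, 3)) × (paths (19, 3) → (22, 9)) = C(22, 19) · C(9, 3) = 1540 · 84 = 129360. Avoidance count = 20160075 − 129360 = 20030715.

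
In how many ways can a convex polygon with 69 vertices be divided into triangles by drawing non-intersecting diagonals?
C_67 = 22033725021956517463358552614056949950

These polygon triangulations are counted by the Catalan number C_n = (1/(n + 1)) · C(2n, n). For n = 67: C_67 = (1/68) · C(134, 67) = 1498293301493043187508381577755872596600/68 = 22033725021956517463358552614056949950.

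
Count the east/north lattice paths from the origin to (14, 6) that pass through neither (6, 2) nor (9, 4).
Number of paths = 15765

Inclusion–exclusion. Total paths: C(20, 14) = 38760. Through P₁: C(8, 6)·C(12, 8) = 13860. Through P₂: C(13, 9)·C(7, 5) = 15015. Since P₁ is strictly southwest of P₂, a monotone path through both must visit P₁ then P₂; paths through both = C(8, 6)·C(5, 3)·C(7, 5) = 5880. Avoid both = 38760 − 13860 − 15015 + 5880 = 15765.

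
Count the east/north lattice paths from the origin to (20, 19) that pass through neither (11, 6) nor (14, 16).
Number of paths = 50849010814

Inclusion–exclusion. Total paths: C(39, 20) = 68923264410. Through P₁: C(17, 11)·C(22, 9) = 6156069920. Through P₂: C(30, 14)·C(9, 6) = 12215504700. Since P₁ is strictly southwest of P₂, a monotone path through both must visit P₁ then P₂; paths through both = C(17, 11)·C(13, 3)·C(9, 6) = 297321024. Avoid both = 68923264410 − 6156069920 − 12215504700 + 297321024 = 50849010814.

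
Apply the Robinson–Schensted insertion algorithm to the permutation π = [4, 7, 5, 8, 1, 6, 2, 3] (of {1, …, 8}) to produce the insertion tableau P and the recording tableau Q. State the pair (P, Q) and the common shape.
P = [1, 2, 3] / [4, 5, 6] / [7, 8];  Q = [1, 2, 4] / [3, 6, 8] / [5, 7];  common shape = (3, 3, 2)

Row-insert the values π_1, π_2, … into P one at a time, bumping the leftmost entry strictly greater than the inserted value down to the next row. The recording tableau Q records, in position (i, j), the step at which that cell was added to P.
  Insert 4 (step 1): P = [4];  Q = [1]
  Insert 7 (step 2): P = [4, 7];  Q = [1, 2]
  Insert 5 (step 3): P = [4, 5] / [7];  Q = [1, 2] / [3]
  Insert 8 (step 4): P = [4, 5, 8] / [7];  Q = [1, 2, 4] / [3]
  Insert 1 (step 5): P = [1, 5, 8] / [4] / [7];  Q = [1, 2, 4] / [3] / [5]
  Insert 6 (step 6): P = [1, 5, 6] / [4, 8] / [7];  Q = [1, 2, 4] / [3, 6] / [5]
  Insert 2 (step 7): P = [1, 2, 6] / [4, 5] / [7, 8];  Q = [1, 2, 4] / [3, 6] / [5, 7]
  Insert 3 (step 8): P = [1, 2, 3] / [4, 5, 6] / [7, 8];  Q = [1, 2, 4] / [3, 6, 8] / [5, 7]
Final shape: (3, 3, 2).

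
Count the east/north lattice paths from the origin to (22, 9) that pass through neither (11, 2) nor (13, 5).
Number of paths = 12109383

Inclusion–exclusion. Total paths: C(31, 22) = 20160075. Through P₁: C(13, 11)·C(18, 11) = 2482272. Through P₂: C(18, 13)·C(13, 9) = 6126120. Since P₁ is strictly southwest of P₂, a monotone path through both must visit P₁ then P₂; paths through both = C(13, 11)·C(5, 2)·C(13, 9) = 557700. Avoid both = 20160075 − 2482272 − 6126120 + 557700 = 12109383.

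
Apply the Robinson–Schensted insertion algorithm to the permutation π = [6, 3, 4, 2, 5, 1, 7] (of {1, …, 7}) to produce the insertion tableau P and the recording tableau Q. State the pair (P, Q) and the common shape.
P = [1, 4, 5, 7] / [2] / [3] / [6];  Q = [1, 3, 5, 7] / [2] / [4] / [6];  common shape = (4, 1, 1, 1)

Row-insert the values π_1, π_2, … into P one at a time, bumping the leftmost entry strictly greater than the inserted value down to the next row. The recording tableau Q records, in position (i, j), the step at which that cell was added to P.
  Insert 6 (step 1): P = [6];  Q = [1]
  Insert 3 (step 2): P = [3] / [6];  Q = [1] / [2]
  Insert 4 (step 3): P = [3, 4] / [6];  Q = [1, 3] / [2]
  Insert 2 (step 4): P = [2, 4] / [3] / [6];  Q = [1, 3] / [2] / [4]
  Insert 5 (step 5): P = [2, 4, 5] / [3] / [6];  Q = [1, 3, 5] / [2] / [4]
  Insert 1 (step 6): P = [1, 4, 5] / [2] / [3] / [6];  Q = [1, 3, 5] / [2] / [4] / [6]
  Insert 7 (step 7): P = [1, 4, 5, 7] / [2] / [3] / [6];  Q = [1, 3, 5, 7] / [2] / [4] / [6]
Final shape: (4, 1, 1, 1).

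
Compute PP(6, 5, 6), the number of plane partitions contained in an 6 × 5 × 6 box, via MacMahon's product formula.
PP(6, 5, 6) = 55197331332

Evaluate the triple product over i = 1..6, j = 1..5, k = 1..6. The factors are (2/1) · (3/2) · (4/3) · (5/4) · (6/5) · (7/6) · (3/2) · (4/3) · … (180 factors total). The numerators and denominators telescope so the product is an integer; carrying out the multiplication exactly gives PP(6, 5, 6) = 55197331332.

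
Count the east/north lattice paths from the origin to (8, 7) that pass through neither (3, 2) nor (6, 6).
Number of paths = 2193

Inclusion–exclusion. Total paths: C(15, 8) = 6435. Through P₁: C(5, 3)·C(10, 5) = 2520. Through P₂: C(12, 6)·C(3, 2) = 2772. Since P₁ is strictly southwest of P₂, a monotone path through both must visit P₁ then P₂; paths through both = C(5, 3)·C(7, 3)·C(3, 2) = 1050. Avoid both = 6435 − 2520 − 2772 + 1050 = 2193.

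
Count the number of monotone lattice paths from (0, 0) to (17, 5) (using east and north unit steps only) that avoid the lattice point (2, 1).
Number of paths = 14706

Total paths from (0, 0) to (17, 5): C(22, 17) = 26334. Paths through (2, 1): (paths (0, 0) → (2, 1)) × (paths (2, 1) → (17, 5)) = C(3, 2) · C(19, 15) = 3 · 3876 = 11628. Avoidance count = 26334 − 11628 = 14706.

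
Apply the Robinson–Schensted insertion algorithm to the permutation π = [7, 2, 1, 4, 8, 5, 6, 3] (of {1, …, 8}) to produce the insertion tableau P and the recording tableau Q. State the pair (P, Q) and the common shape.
P = [1, 3, 5, 6] / [2, 4] / [7, 8];  Q = [1, 4, 5, 7] / [2, 6] / [3, 8];  common shape = (4, 2, 2)

Row-insert the values π_1, π_2, … into P one at a time, bumping the leftmost entry strictly greater than the inserted value down to the next row. The recording tableau Q records, in position (i, j), the step at which that cell was added to P.
  Insert 7 (step 1): P = [7];  Q = [1]
  Insert 2 (step 2): P = [2] / [7];  Q = [1] / [2]
  Insert 1 (step 3): P = [1] / [2] / [7];  Q = [1] / [2] / [3]
  Insert 4 (step 4): P = [1, 4] / [2] / [7];  Q = [1, 4] / [2] / [3]
  Insert 8 (step 5): P = [1, 4, 8] / [2] / [7];  Q = [1, 4, 5] / [2] / [3]
  Insert 5 (step 6): P = [1, 4, 5] / [2, 8] / [7];  Q = [1, 4, 5] / [2, 6] / [3]
  Insert 6 (step 7): P = [1, 4, 5, 6] / [2, 8] / [7];  Q = [1, 4, 5, 7] / [2, 6] / [3]
  Insert 3 (step 8): P = [1, 3, 5, 6] / [2, 4] / [7, 8];  Q = [1, 4, 5, 7] / [2, 6] / [3, 8]
Final shape: (4, 2, 2).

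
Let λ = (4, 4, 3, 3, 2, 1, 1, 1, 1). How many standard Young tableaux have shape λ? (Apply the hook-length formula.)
# SYT of shape (4, 4, 3, 3, 2, 1, 1, 1, 1) = 44089500

Hook-length formula: f^λ = n! / Π hook(c), product over all cells c of the Young diagram. For λ = (4, 4, 3, 3, 2, 1, 1, 1, 1), n = 20 boxes. Hook lengths by row (left-to-right, top-to-bottom): [12, 7, 5, 2]; [11, 6, 4, 1]; [9, 4, 2]; [8, 3, 1]; [6, 1]; [4]; [3]; [2]; [1]. Product of hooks = 55180984320. So f^λ = 20! / 55180984320 = 2432902008176640000 / 55180984320 = 44089500.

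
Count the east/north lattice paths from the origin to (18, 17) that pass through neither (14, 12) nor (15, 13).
Number of paths = 2686260850

Inclusion–exclusion. Total paths: C(35, 18) = 4537567650. Through P₁: C(26, 14)·C(9, 4) = 1216870200. Through P₂: C(28, 15)·C(7, 3) = 1310475600. Since P₁ is strictly southwest of P₂, a monotone path through both must visit P₁ then P₂; paths through both = C(26, 14)·C(2, 1)·C(7, 3) = 676039000. Avoid both = 4537567650 − 1216870200 − 1310475600 + 676039000 = 2686260850.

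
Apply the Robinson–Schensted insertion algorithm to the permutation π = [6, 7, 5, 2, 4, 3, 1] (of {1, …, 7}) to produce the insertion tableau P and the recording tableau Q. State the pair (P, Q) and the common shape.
P = [1, 3] / [2, 7] / [4] / [5] / [6];  Q = [1, 2] / [3, 5] / [4] / [6] / [7];  common shape = (2, 2, 1, 1, 1)

Row-insert the values π_1, π_2, … into P one at a time, bumping the leftmost entry strictly greater than the inserted value down to the next row. The recording tableau Q records, in position (i, j), the step at which that cell was added to P.
  Insert 6 (step 1): P = [6];  Q = [1]
  Insert 7 (step 2): P = [6, 7];  Q = [1, 2]
  Insert 5 (step 3): P = [5, 7] / [6];  Q = [1, 2] / [3]
  Insert 2 (step 4): P = [2, 7] / [5] / [6];  Q = [1, 2] / [3] / [4]
  Insert 4 (step 5): P = [2, 4] / [5, 7] / [6];  Q = [1, 2] / [3, 5] / [4]
  Insert 3 (step 6): P = [2, 3] / [4, 7] / [5] / [6];  Q = [1, 2] / [3, 5] / [4] / [6]
  Insert 1 (step 7): P = [1, 3] / [2, 7] / [4] / [5] / [6];  Q = [1, 2] / [3, 5] / [4] / [6] / [7]
Final shape: (2, 2, 1, 1, 1).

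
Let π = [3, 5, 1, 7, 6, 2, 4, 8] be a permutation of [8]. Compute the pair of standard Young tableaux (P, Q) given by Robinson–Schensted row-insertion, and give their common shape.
P = [1, 2, 4, 8] / [3, 5, 6] / [7];  Q = [1, 2, 4, 8] / [3, 5, 7] / [6];  common shape = (4, 3, 1)

Row-insert the values π_1, π_2, … into P one at a time, bumping the leftmost entry strictly greater than the inserted value down to the next row. The recording tableau Q records, in position (i, j), the step at which that cell was added to P.
  Insert 3 (step 1): P = [3];  Q = [1]
  Insert 5 (step 2): P = [3, 5];  Q = [1, 2]
  Insert 1 (step 3): P = [1, 5] / [3];  Q = [1, 2] / [3]
  Insert 7 (step 4): P = [1, 5, 7] / [3];  Q = [1, 2, 4] / [3]
  Insert 6 (step 5): P = [1, 5, 6] / [3, 7];  Q = [1, 2, 4] / [3, 5]
  Insert 2 (step 6): P = [1, 2, 6] / [3, 5] / [7];  Q = [1, 2, 4] / [3, 5] / [6]
  Insert 4 (step 7): P = [1, 2, 4] / [3, 5, 6] / [7];  Q = [1, 2, 4] / [3, 5, 7] / [6]
  Insert 8 (step 8): P = [1, 2, 4, 8] / [3, 5, 6] / [7];  Q = [1, 2, 4, 8] / [3, 5, 7] / [6]
Final shape: (4, 3, 1).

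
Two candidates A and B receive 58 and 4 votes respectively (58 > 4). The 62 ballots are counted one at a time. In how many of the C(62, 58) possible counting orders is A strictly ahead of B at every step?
Strict-lead orderings = 485865

Total orderings of the 62 votes with 58 for A: C(62, 58) = 557845. By the Bertrand ballot formula (Cycle Lemma / reflection principle), the number of orderings in which A is strictly ahead of B throughout is (p − q)/(p + q) · C(p + q, p) = (58 − 4)/(58 + 4) · 557845 = 485865.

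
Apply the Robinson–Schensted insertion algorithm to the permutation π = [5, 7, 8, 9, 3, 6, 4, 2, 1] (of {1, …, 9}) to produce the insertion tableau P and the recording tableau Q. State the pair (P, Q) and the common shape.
P = [1, 4, 8, 9] / [2, 6] / [3] / [5] / [7];  Q = [1, 2, 3, 4] / [5, 6] / [7] / [8] / [9];  common shape = (4, 2, 1, 1, 1)

Row-insert the values π_1, π_2, … into P one at a time, bumping the leftmost entry strictly greater than the inserted value down to the next row. The recording tableau Q records, in position (i, j), the step at which that cell was added to P.
  Insert 5 (step 1): P = [5];  Q = [1]
  Insert 7 (step 2): P = [5, 7];  Q = [1, 2]
  Insert 8 (step 3): P = [5, 7, 8];  Q = [1, 2, 3]
  Insert 9 (step 4): P = [5, 7, 8, 9];  Q = [1, 2, 3, 4]
  Insert 3 (step 5): P = [3, 7, 8, 9] / [5];  Q = [1, 2, 3, 4] / [5]
  Insert 6 (step 6): P = [3, 6, 8, 9] / [5, 7];  Q = [1, 2, 3, 4] / [5, 6]
  Insert 4 (step 7): P = [3, 4, 8, 9] / [5, 6] / [7];  Q = [1, 2, 3, 4] / [5, 6] / [7]
  Insert 2 (step 8): P = [2, 4, 8, 9] / [3, 6] / [5] / [7];  Q = [1, 2, 3, 4] / [5, 6] / [7] / [8]
  Insert 1 (step 9): P = [1, 4, 8, 9] / [2, 6] / [3] / [5] / [7];  Q = [1, 2, 3, 4] / [5, 6] / [7] / [8] / [9]
Final shape: (4, 2, 1, 1, 1).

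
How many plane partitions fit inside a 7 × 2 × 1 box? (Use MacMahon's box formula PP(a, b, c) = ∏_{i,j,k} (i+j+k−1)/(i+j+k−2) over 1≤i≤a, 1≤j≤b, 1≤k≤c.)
PP(7, 2, 1) = 36

Evaluate the triple product over i = 1..7, j = 1..2, k = 1..1. The factors are (2/1) · (3/2) · (3/2) · (4/3) · (4/3) · (5/4) · (5/4) · (6/5) · … (14 factors total). The numerators and denominators telescope so the product is an integer; carrying out the multiplication exactly gives PP(7, 2, 1) = 36.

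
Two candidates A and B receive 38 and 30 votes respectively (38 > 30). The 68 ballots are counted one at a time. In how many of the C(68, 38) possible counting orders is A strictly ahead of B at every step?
Strict-lead orderings = 2103092789933110976

Total orderings of the 68 votes with 38 for A: C(68, 38) = 17876288714431443296. By the Bertrand ballot formula (Cycle Lemma / reflection principle), the number of orderings in which A is strictly ahead of B throughout is (p − q)/(p + q) · C(p + q, p) = (38 − 30)/(38 + 30) · 17876288714431443296 = 2103092789933110976.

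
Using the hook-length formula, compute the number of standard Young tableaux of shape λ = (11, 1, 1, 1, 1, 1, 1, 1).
# SYT of shape (11, 1, 1, 1, 1, 1, 1, 1) = 19448

Hook-length formula: f^λ = n! / Π hook(c), product over all cells c of the Young diagram. For λ = (11, 1, 1, 1, 1, 1, 1, 1), n = 18 boxes. Hook lengths by row (left-to-right, top-to-bottom): [18, 10, 9, 8, 7, 6, 5, 4, 3, 2, 1]; [7]; [6]; [5]; [4]; [3]; [2]; [1]. Product of hooks = 329204736000. So f^λ = 18! / 329204736000 = 6402373705728000 / 329204736000 = 19448.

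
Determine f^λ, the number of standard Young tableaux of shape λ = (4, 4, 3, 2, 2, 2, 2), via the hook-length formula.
# SYT of shape (4, 4, 3, 2, 2, 2, 2) = 6466460

Hook-length formula: f^λ = n! / Π hook(c), product over all cells c of the Young diagram. For λ = (4, 4, 3, 2, 2, 2, 2), n = 19 boxes. Hook lengths by row (left-to-right, top-to-bottom): [10, 9, 4, 2]; [9, 8, 3, 1]; [7, 6, 1]; [5, 4]; [4, 3]; [3, 2]; [2, 1]. Product of hooks = 18811699200. So f^λ = 19! / 18811699200 = 121645100408832000 / 18811699200 = 6466460.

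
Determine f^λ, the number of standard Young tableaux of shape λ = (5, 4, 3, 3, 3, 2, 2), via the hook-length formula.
# SYT of shape (5, 4, 3, 3, 3, 2, 2) = 744936192

Hook-length formula: f^λ = n! / Π hook(c), product over all cells c of the Young diagram. For λ = (5, 4, 3, 3, 3, 2, 2), n = 22 boxes. Hook lengths by row (left-to-right, top-to-bottom): [11, 10, 7, 3, 1]; [9, 8, 5, 1]; [7, 6, 3]; [6, 5, 2]; [5, 4, 1]; [3, 2]; [2, 1]. Product of hooks = 1508855040000. So f^λ = 22! / 1508855040000 = 1124000727777607680000 / 1508855040000 = 744936192.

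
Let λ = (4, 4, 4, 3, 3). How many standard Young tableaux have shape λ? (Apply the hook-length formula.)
# SYT of shape (4, 4, 4, 3, 3) = 875160

Hook-length formula: f^λ = n! / Π hook(c), product over all cells c of the Young diagram. For λ = (4, 4, 4, 3, 3), n = 18 boxes. Hook lengths by row (left-to-right, top-to-bottom): [8, 7, 6, 3]; [7, 6, 5, 2]; [6, 5, 4, 1]; [4, 3, 2]; [3, 2, 1]. Product of hooks = 7315660800. So f^λ = 18! / 7315660800 = 6402373705728000 / 7315660800 = 875160.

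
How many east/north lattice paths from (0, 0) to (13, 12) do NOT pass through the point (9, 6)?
Number of paths = 4149250

Total paths from (0, 0) to (13, 12): C(25, 13) = 5200300. Paths through (9, 6): (paths (0, 0) → (9, 6)) × (paths (9, 6) → (13, 12)) = C(15, 9) · C(10, 4) = 5005 · 210 = 1051050. Avoidance count = 5200300 − 1051050 = 4149250.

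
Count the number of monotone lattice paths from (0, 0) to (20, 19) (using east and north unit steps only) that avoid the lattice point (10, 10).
Number of paths = 51855874642

Total paths from (0, 0) to (20, 19): C(39, 20) = 68923264410. Paths through (10, 10): (paths (0, 0) → (10, 10)) × (paths (10, 10) → (20, 19)) = C(20, 10) · C(19, 10) = 184756 · 92378 = 17067389768. Avoidance count = 68923264410 − 17067389768 = 51855874642.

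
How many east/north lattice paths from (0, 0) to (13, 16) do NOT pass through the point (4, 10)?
Number of paths = 62853910

Total paths from (0, 0) to (13, 16): C(29, 13) = 67863915. Paths through (4, 10): (paths (0, 0) → (4, 10)) × (paths (4, 10) → (13, 16)) = C(14, 4) · C(15, 9) = 1001 · 5005 = 5010005. Avoidance count = 67863915 − 5010005 = 62853910.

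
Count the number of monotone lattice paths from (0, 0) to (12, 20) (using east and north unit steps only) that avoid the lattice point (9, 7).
Number of paths = 219386440

Total paths from (0, 0) to (12, 20): C(32, 12) = 225792840. Paths through (9, 7): (paths (0, 0) → (9, 7)) × (paths (9, 7) → (12, 20)) = C(16, 9) · C(16, 3) = 11440 · 560 = 6406400. Avoidance count = 225792840 − 6406400 = 219386440.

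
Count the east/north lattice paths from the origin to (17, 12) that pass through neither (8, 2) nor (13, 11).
Number of paths = 35708655

Inclusion–exclusion. Total paths: C(29, 17) = 51895935. Through P₁: C(10, 8)·C(19, 9) = 4157010. Through P₂: C(24, 13)·C(5, 4) = 12480720. Since P₁ is strictly southwest of P₂, a monotone path through both must visit P₁ then P₂; paths through both = C(10, 8)·C(14, 5)·C(5, 4) = 450450. Avoid both = 51895935 − 4157010 − 12480720 + 450450 = 35708655.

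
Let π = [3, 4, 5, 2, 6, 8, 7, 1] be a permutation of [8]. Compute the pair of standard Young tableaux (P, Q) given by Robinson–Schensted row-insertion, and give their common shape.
P = [1, 4, 5, 6, 7] / [2, 8] / [3];  Q = [1, 2, 3, 5, 6] / [4, 7] / [8];  common shape = (5, 2, 1)

Row-insert the values π_1, π_2, … into P one at a time, bumping the leftmost entry strictly greater than the inserted value down to the next row. The recording tableau Q records, in position (i, j), the step at which that cell was added to P.
  Insert 3 (step 1): P = [3];  Q = [1]
  Insert 4 (step 2): P = [3, 4];  Q = [1, 2]
  Insert 5 (step 3): P = [3, 4, 5];  Q = [1, 2, 3]
  Insert 2 (step 4): P = [2, 4, 5] / [3];  Q = [1, 2, 3] / [4]
  Insert 6 (step 5): P = [2, 4, 5, 6] / [3];  Q = [1, 2, 3, 5] / [4]
  Insert 8 (step 6): P = [2, 4, 5, 6, 8] / [3];  Q = [1, 2, 3, 5, 6] / [4]
  Insert 7 (step 7): P = [2, 4, 5, 6, 7] / [3, 8];  Q = [1, 2, 3, 5, 6] / [4, 7]
  Insert 1 (step 8): P = [1, 4, 5, 6, 7] / [2, 8] / [3];  Q = [1, 2, 3, 5, 6] / [4, 7] / [8]
Final shape: (5, 2, 1).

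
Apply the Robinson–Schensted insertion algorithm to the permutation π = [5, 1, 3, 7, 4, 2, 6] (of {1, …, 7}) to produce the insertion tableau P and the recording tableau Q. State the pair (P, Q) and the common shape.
P = [1, 2, 4, 6] / [3, 7] / [5];  Q = [1, 3, 4, 7] / [2, 5] / [6];  common shape = (4, 2, 1)

Row-insert the values π_1, π_2, … into P one at a time, bumping the leftmost entry strictly greater than the inserted value down to the next row. The recording tableau Q records, in position (i, j), the step at which that cell was added to P.
  Insert 5 (step 1): P = [5];  Q = [1]
  Insert 1 (step 2): P = [1] / [5];  Q = [1] / [2]
  Insert 3 (step 3): P = [1, 3] / [5];  Q = [1, 3] / [2]
  Insert 7 (step 4): P = [1, 3, 7] / [5];  Q = [1, 3, 4] / [2]
  Insert 4 (step 5): P = [1, 3, 4] / [5, 7];  Q = [1, 3, 4] / [2, 5]
  Insert 2 (step 6): P = [1, 2, 4] / [3, 7] / [5];  Q = [1, 3, 4] / [2, 5] / [6]
  Insert 6 (step 7): P = [1, 2, 4, 6] / [3, 7] / [5];  Q = [1, 3, 4, 7] / [2, 5] / [6]
Final shape: (4, 2, 1).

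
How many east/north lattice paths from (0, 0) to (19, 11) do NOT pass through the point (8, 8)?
Number of paths = 49942620

Total paths from (0, 0) to (19, 11): C(30, 19) = 54627300. Paths through (8, 8): (paths (0, 0) → (8, 8)) × (paths (8, 8) → (19, 11)) = C(16, 8) · C(14, 11) = 12870 · 364 = 4684680. Avoidance count = 54627300 − 4684680 = 49942620.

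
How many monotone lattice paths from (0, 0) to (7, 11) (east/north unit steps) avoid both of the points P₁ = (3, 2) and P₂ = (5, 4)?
Number of paths = 22298

Inclusion–exclusion. Total paths: C(18, 7) = 31824. Through P₁: C(5, 3)·C(13, 4) = 7150. Through P₂: C(9, 5)·C(9, 2) = 4536. Since P₁ is strictly southwest of P₂, a monotone path through both must visit P₁ then P₂; paths through both = C(5, 3)·C(4, 2)·C(9, 2) = 2160. Avoid both = 31824 − 7150 − 4536 + 2160 = 22298.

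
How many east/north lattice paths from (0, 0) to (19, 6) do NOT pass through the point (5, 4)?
Number of paths = 161980

Total paths from (0, 0) to (19, 6): C(25, 19) = 177100. Paths through (5, 4): (paths (0, 0) → (5, 4)) × (paths (5, 4) → (19, 6)) = C(9, 5) · C(16, 14) = 126 · 120 = 15120. Avoidance count = 177100 − 15120 = 161980.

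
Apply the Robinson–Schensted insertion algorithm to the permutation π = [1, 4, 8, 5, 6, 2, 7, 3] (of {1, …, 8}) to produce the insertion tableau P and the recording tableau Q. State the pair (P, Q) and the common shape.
P = [1, 2, 3, 6, 7] / [4, 5] / [8];  Q = [1, 2, 3, 5, 7] / [4, 8] / [6];  common shape = (5, 2, 1)

Row-insert the values π_1, π_2, … into P one at a time, bumping the leftmost entry strictly greater than the inserted value down to the next row. The recording tableau Q records, in position (i, j), the step at which that cell was added to P.
  Insert 1 (step 1): P = [1];  Q = [1]
  Insert 4 (step 2): P = [1, 4];  Q = [1, 2]
  Insert 8 (step 3): P = [1, 4, 8];  Q = [1, 2, 3]
  Insert 5 (step 4): P = [1, 4, 5] / [8];  Q = [1, 2, 3] / [4]
  Insert 6 (step 5): P = [1, 4, 5, 6] / [8];  Q = [1, 2, 3, 5] / [4]
  Insert 2 (step 6): P = [1, 2, 5, 6] / [4] / [8];  Q = [1, 2, 3, 5] / [4] / [6]
  Insert 7 (step 7): P = [1, 2, 5, 6, 7] / [4] / [8];  Q = [1, 2, 3, 5, 7] / [4] / [6]
  Insert 3 (step 8): P = [1, 2, 3, 6, 7] / [4, 5] / [8];  Q = [1, 2, 3, 5, 7] / [4, 8] / [6]
Final shape: (5, 2, 1).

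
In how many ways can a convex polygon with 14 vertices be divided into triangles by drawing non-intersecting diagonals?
C_12 = 208012

These polygon triangulations are counted by the Catalan number C_n = (1/(n + 1)) · C(2n, n). For n = 12: C_12 = (1/13) · C(24, 12) = 2704156/13 = 208012.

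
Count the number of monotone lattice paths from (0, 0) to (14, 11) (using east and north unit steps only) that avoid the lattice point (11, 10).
Number of paths = 3046536

Total paths from (0, 0) to (14, 11): C(25, 14) = 4457400. Paths through (11, 10): (paths (0, 0) → (11, 10)) × (paths (11, 10) → (14, 11)) = C(21, 11) · C(4, 3) = 352716 · 4 = 1410864. Avoidance count = 4457400 − 1410864 = 3046536.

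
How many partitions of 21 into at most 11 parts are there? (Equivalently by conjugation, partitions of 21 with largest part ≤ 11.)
p(21, parts ≤ 11) = 695

Use the recurrence p(n, m) = p(n, m−1) + p(n−m, m): either the largest part is < m (count p(n, m−1)) or the largest part is exactly m (remove one copy of m, count p(n−m, m)). With p(0, ·) = 1 this gives p(21, parts ≤ 11) = 695. (By conjugating Young diagrams, this also counts partitions of 21 into at most 11 parts.)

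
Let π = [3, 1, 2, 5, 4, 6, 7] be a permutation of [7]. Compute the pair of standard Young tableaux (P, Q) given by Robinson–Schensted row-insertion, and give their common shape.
P = [1, 2, 4, 6, 7] / [3, 5];  Q = [1, 3, 4, 6, 7] / [2, 5];  common shape = (5, 2)

Row-insert the values π_1, π_2, … into P one at a time, bumping the leftmost entry strictly greater than the inserted value down to the next row. The recording tableau Q records, in position (i, j), the step at which that cell was added to P.
  Insert 3 (step 1): P = [3];  Q = [1]
  Insert 1 (step 2): P = [1] / [3];  Q = [1] / [2]
  Insert 2 (step 3): P = [1, 2] / [3];  Q = [1, 3] / [2]
  Insert 5 (step 4): P = [1, 2, 5] / [3];  Q = [1, 3, 4] / [2]
  Insert 4 (step 5): P = [1, 2, 4] / [3, 5];  Q = [1, 3, 4] / [2, 5]
  Insert 6 (step 6): P = [1, 2, 4, 6] / [3, 5];  Q = [1, 3, 4, 6] / [2, 5]
  Insert 7 (step 7): P = [1, 2, 4, 6, 7] / [3, 5];  Q = [1, 3, 4, 6, 7] / [2, 5]
Final shape: (5, 2).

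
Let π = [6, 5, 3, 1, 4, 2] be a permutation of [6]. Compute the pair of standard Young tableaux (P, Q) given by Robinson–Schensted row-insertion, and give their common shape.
P = [1, 2] / [3, 4] / [5] / [6];  Q = [1, 5] / [2, 6] / [3] / [4];  common shape = (2, 2, 1, 1)

Row-insert the values π_1, π_2, … into P one at a time, bumping the leftmost entry strictly greater than the inserted value down to the next row. The recording tableau Q records, in position (i, j), the step at which that cell was added to P.
  Insert 6 (step 1): P = [6];  Q = [1]
  Insert 5 (step 2): P = [5] / [6];  Q = [1] / [2]
  Insert 3 (step 3): P = [3] / [5] / [6];  Q = [1] / [2] / [3]
  Insert 1 (step 4): P = [1] / [3] / [5] / [6];  Q = [1] / [2] / [3] / [4]
  Insert 4 (step 5): P = [1, 4] / [3] / [5] / [6];  Q = [1, 5] / [2] / [3] / [4]
  Insert 2 (step 6): P = [1, 2] / [3, 4] / [5] / [6];  Q = [1, 5] / [2, 6] / [3] / [4]
Final shape: (2, 2, 1, 1).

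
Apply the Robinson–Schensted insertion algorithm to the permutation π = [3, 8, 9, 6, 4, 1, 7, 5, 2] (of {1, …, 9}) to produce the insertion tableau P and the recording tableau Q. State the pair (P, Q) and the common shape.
P = [1, 2, 5] / [3, 4] / [6, 7] / [8, 9];  Q = [1, 2, 3] / [4, 7] / [5, 8] / [6, 9];  common shape = (3, 2, 2, 2)

Row-insert the values π_1, π_2, … into P one at a time, bumping the leftmost entry strictly greater than the inserted value down to the next row. The recording tableau Q records, in position (i, j), the step at which that cell was added to P.
  Insert 3 (step 1): P = [3];  Q = [1]
  Insert 8 (step 2): P = [3, 8];  Q = [1, 2]
  Insert 9 (step 3): P = [3, 8, 9];  Q = [1, 2, 3]
  Insert 6 (step 4): P = [3, 6, 9] / [8];  Q = [1, 2, 3] / [4]
  Insert 4 (step 5): P = [3, 4, 9] / [6] / [8];  Q = [1, 2, 3] / [4] / [5]
  Insert 1 (step 6): P = [1, 4, 9] / [3] / [6] / [8];  Q = [1, 2, 3] / [4] / [5] / [6]
  Insert 7 (step 7): P = [1, 4, 7] / [3, 9] / [6] / [8];  Q = [1, 2, 3] / [4, 7] / [5] / [6]
  Insert 5 (step 8): P = [1, 4, 5] / [3, 7] / [6, 9] / [8];  Q = [1, 2, 3] / [4, 7] / [5, 8] / [6]
  Insert 2 (step 9): P = [1, 2, 5] / [3, 4] / [6, 7] / [8, 9];  Q = [1, 2, 3] / [4, 7] / [5, 8] / [6, 9]
Final shape: (3, 2, 2, 2).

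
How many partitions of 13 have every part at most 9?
p(13, parts ≤ 9) = 94

Partitions of 13 with all parts ≤ 9: 9+4, 9+3+1, 9+2+2, 9+2+1+1, 9+1+1+1+1, 8+5, 8+4+1, 8+3+2, 8+3+1+1, 8+2+2+1, 8+2+1+1+1, 8+1+1+1+1+1, 7+6, 7+5+1, 7+4+2, 7+4+1+1, 7+3+3, 7+3+2+1, 7+3+1+1+1, 7+2+2+2, 7+2+2+1+1, 7+2+1+1+1+1, 7+1+1+1+1+1+1, 6+6+1, 6+5+2, 6+5+1+1, 6+4+3, 6+4+2+1, 6+4+1+1+1, 6+3+3+1, … (94 total). Count = 94.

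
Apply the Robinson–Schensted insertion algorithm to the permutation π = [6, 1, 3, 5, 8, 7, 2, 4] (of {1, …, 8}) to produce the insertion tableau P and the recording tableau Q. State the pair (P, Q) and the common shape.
P = [1, 2, 4, 7] / [3, 5] / [6, 8];  Q = [1, 3, 4, 5] / [2, 6] / [7, 8];  common shape = (4, 2, 2)

Row-insert the values π_1, π_2, … into P one at a time, bumping the leftmost entry strictly greater than the inserted value down to the next row. The recording tableau Q records, in position (i, j), the step at which that cell was added to P.
  Insert 6 (step 1): P = [6];  Q = [1]
  Insert 1 (step 2): P = [1] / [6];  Q = [1] / [2]
  Insert 3 (step 3): P = [1, 3] / [6];  Q = [1, 3] / [2]
  Insert 5 (step 4): P = [1, 3, 5] / [6];  Q = [1, 3, 4] / [2]
  Insert 8 (step 5): P = [1, 3, 5, 8] / [6];  Q = [1, 3, 4, 5] / [2]
  Insert 7 (step 6): P = [1, 3, 5, 7] / [6, 8];  Q = [1, 3, 4, 5] / [2, 6]
  Insert 2 (step 7): P = [1, 2, 5, 7] / [3, 8] / [6];  Q = [1, 3, 4, 5] / [2, 6] / [7]
  Insert 4 (step 8): P = [1, 2, 4, 7] / [3, 5] / [6, 8];  Q = [1, 3, 4, 5] / [2, 6] / [7, 8]
Final shape: (4, 2, 2).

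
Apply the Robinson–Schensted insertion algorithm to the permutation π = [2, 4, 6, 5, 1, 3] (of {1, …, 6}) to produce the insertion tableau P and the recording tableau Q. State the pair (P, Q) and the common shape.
P = [1, 3, 5] / [2, 4] / [6];  Q = [1, 2, 3] / [4, 6] / [5];  common shape = (3, 2, 1)

Row-insert the values π_1, π_2, … into P one at a time, bumping the leftmost entry strictly greater than the inserted value down to the next row. The recording tableau Q records, in position (i, j), the step at which that cell was added to P.
  Insert 2 (step 1): P = [2];  Q = [1]
  Insert 4 (step 2): P = [2, 4];  Q = [1, 2]
  Insert 6 (step 3): P = [2, 4, 6];  Q = [1, 2, 3]
  Insert 5 (step 4): P = [2, 4, 5] / [6];  Q = [1, 2, 3] / [4]
  Insert 1 (step 5): P = [1, 4, 5] / [2] / [6];  Q = [1, 2, 3] / [4] / [5]
  Insert 3 (step 6): P = [1, 3, 5] / [2, 4] / [6];  Q = [1, 2, 3] / [4, 6] / [5]
Final shape: (3, 2, 1).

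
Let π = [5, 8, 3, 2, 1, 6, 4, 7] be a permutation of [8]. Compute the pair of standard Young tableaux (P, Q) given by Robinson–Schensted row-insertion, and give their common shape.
P = [1, 4, 7] / [2, 6] / [3, 8] / [5];  Q = [1, 2, 8] / [3, 6] / [4, 7] / [5];  common shape = (3, 2, 2, 1)

Row-insert the values π_1, π_2, … into P one at a time, bumping the leftmost entry strictly greater than the inserted value down to the next row. The recording tableau Q records, in position (i, j), the step at which that cell was added to P.
  Insert 5 (step 1): P = [5];  Q = [1]
  Insert 8 (step 2): P = [5, 8];  Q = [1, 2]
  Insert 3 (step 3): P = [3, 8] / [5];  Q = [1, 2] / [3]
  Insert 2 (step 4): P = [2, 8] / [3] / [5];  Q = [1, 2] / [3] / [4]
  Insert 1 (step 5): P = [1, 8] / [2] / [3] / [5];  Q = [1, 2] / [3] / [4] / [5]
  Insert 6 (step 6): P = [1, 6] / [2, 8] / [3] / [5];  Q = [1, 2] / [3, 6] / [4] / [5]
  Insert 4 (step 7): P = [1, 4] / [2, 6] / [3, 8] / [5];  Q = [1, 2] / [3, 6] / [4, 7] / [5]
  Insert 7 (step 8): P = [1, 4, 7] / [2, 6] / [3, 8] / [5];  Q = [1, 2, 8] / [3, 6] / [4, 7] / [5]
Final shape: (3, 2, 2, 1).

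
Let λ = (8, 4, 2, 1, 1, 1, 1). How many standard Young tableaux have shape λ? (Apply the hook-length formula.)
# SYT of shape (8, 4, 2, 1, 1, 1, 1) = 4862000

Hook-length formula: f^λ = n! / Π hook(c), product over all cells c of the Young diagram. For λ = (8, 4, 2, 1, 1, 1, 1), n = 18 boxes. Hook lengths by row (left-to-right, top-to-bottom): [14, 9, 7, 6, 4, 3, 2, 1]; [9, 4, 2, 1]; [6, 1]; [4]; [3]; [2]; [1]. Product of hooks = 1316818944. So f^λ = 18! / 1316818944 = 6402373705728000 / 1316818944 = 4862000.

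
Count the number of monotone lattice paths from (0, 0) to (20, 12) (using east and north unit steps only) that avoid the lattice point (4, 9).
Number of paths = 225100005

Total paths from (0, 0) to (20, 12): C(32, 20) = 225792840. Paths through (4, 9): (paths (0, 0) → (4, 9)) × (paths (4, 9) → (20, 12)) = C(13, 4) · C(19, 16) = 715 · 969 = 692835. Avoidance count = 225792840 − 692835 = 225100005.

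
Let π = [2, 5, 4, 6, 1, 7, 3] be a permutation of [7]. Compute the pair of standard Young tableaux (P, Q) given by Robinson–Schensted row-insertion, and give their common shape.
P = [1, 3, 6, 7] / [2, 4] / [5];  Q = [1, 2, 4, 6] / [3, 7] / [5];  common shape = (4, 2, 1)

Row-insert the values π_1, π_2, … into P one at a time, bumping the leftmost entry strictly greater than the inserted value down to the next row. The recording tableau Q records, in position (i, j), the step at which that cell was added to P.
  Insert 2 (step 1): P = [2];  Q = [1]
  Insert 5 (step 2): P = [2, 5];  Q = [1, 2]
  Insert 4 (step 3): P = [2, 4] / [5];  Q = [1, 2] / [3]
  Insert 6 (step 4): P = [2, 4, 6] / [5];  Q = [1, 2, 4] / [3]
  Insert 1 (step 5): P = [1, 4, 6] / [2] / [5];  Q = [1, 2, 4] / [3] / [5]
  Insert 7 (step 6): P = [1, 4, 6, 7] / [2] / [5];  Q = [1, 2, 4, 6] / [3] / [5]
  Insert 3 (step 7): P = [1, 3, 6, 7] / [2, 4] / [5];  Q = [1, 2, 4, 6] / [3, 7] / [5]
Final shape: (4, 2, 1).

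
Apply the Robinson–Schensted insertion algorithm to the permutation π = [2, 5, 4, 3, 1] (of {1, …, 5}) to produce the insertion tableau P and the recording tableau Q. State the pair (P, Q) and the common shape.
P = [1, 3] / [2] / [4] / [5];  Q = [1, 2] / [3] / [4] / [5];  common shape = (2, 1, 1, 1)

Row-insert the values π_1, π_2, … into P one at a time, bumping the leftmost entry strictly greater than the inserted value down to the next row. The recording tableau Q records, in position (i, j), the step at which that cell was added to P.
  Insert 2 (step 1): P = [2];  Q = [1]
  Insert 5 (step 2): P = [2, 5];  Q = [1, 2]
  Insert 4 (step 3): P = [2, 4] / [5];  Q = [1, 2] / [3]
  Insert 3 (step 4): P = [2, 3] / [4] / [5];  Q = [1, 2] / [3] / [4]
  Insert 1 (step 5): P = [1, 3] / [2] / [4] / [5];  Q = [1, 2] / [3] / [4] / [5]
Final shape: (2, 1, 1, 1).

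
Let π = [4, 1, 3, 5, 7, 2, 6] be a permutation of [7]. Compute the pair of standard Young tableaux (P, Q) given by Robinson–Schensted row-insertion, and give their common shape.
P = [1, 2, 5, 6] / [3, 7] / [4];  Q = [1, 3, 4, 5] / [2, 7] / [6];  common shape = (4, 2, 1)

Row-insert the values π_1, π_2, … into P one at a time, bumping the leftmost entry strictly greater than the inserted value down to the next row. The recording tableau Q records, in position (i, j), the step at which that cell was added to P.
  Insert 4 (step 1): P = [4];  Q = [1]
  Insert 1 (step 2): P = [1] / [4];  Q = [1] / [2]
  Insert 3 (step 3): P = [1, 3] / [4];  Q = [1, 3] / [2]
  Insert 5 (step 4): P = [1, 3, 5] / [4];  Q = [1, 3, 4] / [2]
  Insert 7 (step 5): P = [1, 3, 5, 7] / [4];  Q = [1, 3, 4, 5] / [2]
  Insert 2 (step 6): P = [1, 2, 5, 7] / [3] / [4];  Q = [1, 3, 4, 5] / [2] / [6]
  Insert 6 (step 7): P = [1, 2, 5, 6] / [3, 7] / [4];  Q = [1, 3, 4, 5] / [2, 7] / [6]
Final shape: (4, 2, 1).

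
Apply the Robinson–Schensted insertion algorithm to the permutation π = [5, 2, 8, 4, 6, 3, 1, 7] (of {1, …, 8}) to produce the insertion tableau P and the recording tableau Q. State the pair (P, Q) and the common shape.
P = [1, 3, 6, 7] / [2, 8] / [4] / [5];  Q = [1, 3, 5, 8] / [2, 4] / [6] / [7];  common shape = (4, 2, 1, 1)

Row-insert the values π_1, π_2, … into P one at a time, bumping the leftmost entry strictly greater than the inserted value down to the next row. The recording tableau Q records, in position (i, j), the step at which that cell was added to P.
  Insert 5 (step 1): P = [5];  Q = [1]
  Insert 2 (step 2): P = [2] / [5];  Q = [1] / [2]
  Insert 8 (step 3): P = [2, 8] / [5];  Q = [1, 3] / [2]
  Insert 4 (step 4): P = [2, 4] / [5, 8];  Q = [1, 3] / [2, 4]
  Insert 6 (step 5): P = [2, 4, 6] / [5, 8];  Q = [1, 3, 5] / [2, 4]
  Insert 3 (step 6): P = [2, 3, 6] / [4, 8] / [5];  Q = [1, 3, 5] / [2, 4] / [6]
  Insert 1 (step 7): P = [1, 3, 6] / [2, 8] / [4] / [5];  Q = [1, 3, 5] / [2, 4] / [6] / [7]
  Insert 7 (step 8): P = [1, 3, 6, 7] / [2, 8] / [4] / [5];  Q = [1, 3, 5, 8] / [2, 4] / [6] / [7]
Final shape: (4, 2, 1, 1).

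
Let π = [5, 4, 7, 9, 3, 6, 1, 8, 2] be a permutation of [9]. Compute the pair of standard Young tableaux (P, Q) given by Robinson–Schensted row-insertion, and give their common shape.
P = [1, 2, 8] / [3, 6, 9] / [4, 7] / [5];  Q = [1, 3, 4] / [2, 6, 8] / [5, 9] / [7];  common shape = (3, 3, 2, 1)

Row-insert the values π_1, π_2, … into P one at a time, bumping the leftmost entry strictly greater than the inserted value down to the next row. The recording tableau Q records, in position (i, j), the step at which that cell was added to P.
  Insert 5 (step 1): P = [5];  Q = [1]
  Insert 4 (step 2): P = [4] / [5];  Q = [1] / [2]
  Insert 7 (step 3): P = [4, 7] / [5];  Q = [1, 3] / [2]
  Insert 9 (step 4): P = [4, 7, 9] / [5];  Q = [1, 3, 4] / [2]
  Insert 3 (step 5): P = [3, 7, 9] / [4] / [5];  Q = [1, 3, 4] / [2] / [5]
  Insert 6 (step 6): P = [3, 6, 9] / [4, 7] / [5];  Q = [1, 3, 4] / [2, 6] / [5]
  Insert 1 (step 7): P = [1, 6, 9] / [3, 7] / [4] / [5];  Q = [1, 3, 4] / [2, 6] / [5] / [7]
  Insert 8 (step 8): P = [1, 6, 8] / [3, 7, 9] / [4] / [5];  Q = [1, 3, 4] / [2, 6, 8] / [5] / [7]
  Insert 2 (step 9): P = [1, 2, 8] / [3, 6, 9] / [4, 7] / [5];  Q = [1, 3, 4] / [2, 6, 8] / [5, 9] / [7]
Final shape: (3, 3, 2, 1).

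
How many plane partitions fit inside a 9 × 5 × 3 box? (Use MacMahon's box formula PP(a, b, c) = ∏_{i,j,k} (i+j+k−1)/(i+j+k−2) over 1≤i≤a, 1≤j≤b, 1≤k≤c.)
PP(9, 5, 3) = 208416208

Evaluate the triple product over i = 1..9, j = 1..5, k = 1..3. The factors are (2/1) · (3/2) · (4/3) · (3/2) · (4/3) · (5/4) · (4/3) · (5/4) · … (135 factors total). The numerators and denominators telescope so the product is an integer; carrying out the multiplication exactly gives PP(9, 5, 3) = 208416208.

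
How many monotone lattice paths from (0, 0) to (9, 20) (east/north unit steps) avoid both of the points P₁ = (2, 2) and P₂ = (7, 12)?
Number of paths = 5674155

Inclusion–exclusion. Total paths: C(29, 9) = 10015005. Through P₁: C(4, 2)·C(25, 7) = 2884200. Through P₂: C(19, 7)·C(10, 2) = 2267460. Since P₁ is strictly southwest of P₂, a monotone path through both must visit P₁ then P₂; paths through both = C(4, 2)·C(15, 5)·C(10, 2) = 810810. Avoid both = 10015005 − 2884200 − 2267460 + 810810 = 5674155.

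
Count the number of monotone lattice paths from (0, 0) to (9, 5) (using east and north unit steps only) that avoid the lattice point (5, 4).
Number of paths = 1372

Total paths from (0, 0) to (9, 5): C(14, 9) = 2002. Paths through (5, 4): (paths (0, 0) → (5, 4)) × (paths (5, 4) → (9, 5)) = C(9, 5) · C(5, 4) = 126 · 5 = 630. Avoidance count = 2002 − 630 = 1372.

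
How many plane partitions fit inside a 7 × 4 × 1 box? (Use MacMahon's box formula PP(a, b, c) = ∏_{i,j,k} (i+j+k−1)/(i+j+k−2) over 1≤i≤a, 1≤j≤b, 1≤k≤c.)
PP(7, 4, 1) = 330

Evaluate the triple product over i = 1..7, j = 1..4, k = 1..1. The factors are (2/1) · (3/2) · (4/3) · (5/4) · (3/2) · (4/3) · (5/4) · (6/5) · … (28 factors total). The numerators and denominators telescope so the product is an integer; carrying out the multiplication exactly gives PP(7, 4, 1) = 330.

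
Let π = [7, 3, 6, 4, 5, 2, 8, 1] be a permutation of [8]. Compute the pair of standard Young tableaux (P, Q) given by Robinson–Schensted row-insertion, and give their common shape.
P = [1, 4, 5, 8] / [2] / [3] / [6] / [7];  Q = [1, 3, 5, 7] / [2] / [4] / [6] / [8];  common shape = (4, 1, 1, 1, 1)

Row-insert the values π_1, π_2, … into P one at a time, bumping the leftmost entry strictly greater than the inserted value down to the next row. The recording tableau Q records, in position (i, j), the step at which that cell was added to P.
  Insert 7 (step 1): P = [7];  Q = [1]
  Insert 3 (step 2): P = [3] / [7];  Q = [1] / [2]
  Insert 6 (step 3): P = [3, 6] / [7];  Q = [1, 3] / [2]
  Insert 4 (step 4): P = [3, 4] / [6] / [7];  Q = [1, 3] / [2] / [4]
  Insert 5 (step 5): P = [3, 4, 5] / [6] / [7];  Q = [1, 3, 5] / [2] / [4]
  Insert 2 (step 6): P = [2, 4, 5] / [3] / [6] / [7];  Q = [1, 3, 5] / [2] / [4] / [6]
  Insert 8 (step 7): P = [2, 4, 5, 8] / [3] / [6] / [7];  Q = [1, 3, 5, 7] / [2] / [4] / [6]
  Insert 1 (step 8): P = [1, 4, 5, 8] / [2] / [3] / [6] / [7];  Q = [1, 3, 5, 7] / [2] / [4] / [6] / [8]
Final shape: (4, 1, 1, 1, 1).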